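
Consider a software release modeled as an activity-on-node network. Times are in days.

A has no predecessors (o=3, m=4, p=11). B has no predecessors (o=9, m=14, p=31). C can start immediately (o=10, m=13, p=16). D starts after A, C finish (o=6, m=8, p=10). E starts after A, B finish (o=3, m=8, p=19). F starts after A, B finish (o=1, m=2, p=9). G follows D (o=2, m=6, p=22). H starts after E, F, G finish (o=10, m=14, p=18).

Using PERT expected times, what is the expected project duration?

43 days

te_A = (3 + 4·4 + 11)/6 = 30/6 = 5
te_B = (9 + 4·14 + 31)/6 = 96/6 = 16
te_C = (10 + 4·13 + 16)/6 = 78/6 = 13
te_D = (6 + 4·8 + 10)/6 = 48/6 = 8
te_E = (3 + 4·8 + 19)/6 = 54/6 = 9
te_F = (1 + 4·2 + 9)/6 = 18/6 = 3
te_G = (2 + 4·6 + 22)/6 = 48/6 = 8
te_H = (10 + 4·14 + 18)/6 = 84/6 = 14

Forward pass:
ES_A = 0; EF_A = 5
ES_B = 0; EF_B = 16
ES_C = 0; EF_C = 13
ES_D = max(EF_A=5, EF_C=13) = 13; EF_D = 13+8 = 21
ES_E = max(EF_A=5, EF_B=16) = 16; EF_E = 16+9 = 25
ES_F = max(EF_A=5, EF_B=16) = 16; EF_F = 16+3 = 19
ES_G = 21; EF_G = 21+8 = 29
ES_H = max(EF_E=25, EF_F=19, EF_G=29) = 29; EF_H = 29+14 = 43
Expected project duration μ = 43 days. Critical path: C → D → G → H.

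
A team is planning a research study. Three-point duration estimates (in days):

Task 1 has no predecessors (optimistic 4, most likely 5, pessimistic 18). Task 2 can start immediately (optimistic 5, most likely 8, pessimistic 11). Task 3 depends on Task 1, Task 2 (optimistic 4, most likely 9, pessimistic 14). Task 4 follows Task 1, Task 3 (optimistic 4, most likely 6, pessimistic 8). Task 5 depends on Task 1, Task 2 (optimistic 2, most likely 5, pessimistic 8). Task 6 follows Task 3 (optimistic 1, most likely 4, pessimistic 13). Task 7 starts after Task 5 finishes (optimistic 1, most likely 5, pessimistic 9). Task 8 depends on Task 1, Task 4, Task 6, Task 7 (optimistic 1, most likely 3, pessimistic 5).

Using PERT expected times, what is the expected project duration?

26 days

te_Task 1 = (4 + 4·5 + 18)/6 = 42/6 = 7
te_Task 2 = (5 + 4·8 + 11)/6 = 48/6 = 8
te_Task 3 = (4 + 4·9 + 14)/6 = 54/6 = 9
te_Task 4 = (4 + 4·6 + 8)/6 = 36/6 = 6
te_Task 5 = (2 + 4·5 + 8)/6 = 30/6 = 5
te_Task 6 = (1 + 4·4 + 13)/6 = 30/6 = 5
te_Task 7 = (1 + 4·5 + 9)/6 = 30/6 = 5
te_Task 8 = (1 + 4·3 + 5)/6 = 18/6 = 3

Forward pass:
ES_Task 1 = 0; EF_Task 1 = 7
ES_Task 2 = 0; EF_Task 2 = 8
ES_Task 3 = max(EF_Task 1=7, EF_Task 2=8) = 8; EF_Task 3 = 8+9 = 17
ES_Task 4 = max(EF_Task 1=7, EF_Task 3=17) = 17; EF_Task 4 = 17+6 = 23
ES_Task 5 = max(EF_Task 1=7, EF_Task 2=8) = 8; EF_Task 5 = 8+5 = 13
ES_Task 6 = 17; EF_Task 6 = 17+5 = 22
ES_Task 7 = 13; EF_Task 7 = 13+5 = 18
ES_Task 8 = max(EF_Task 1=7, EF_Task 4=23, EF_Task 6=22, EF_Task 7=18) = 23; EF_Task 8 = 23+3 = 26
Expected project duration μ = 26 days. Critical path: Task 2 → Task 3 → Task 4 → Task 8.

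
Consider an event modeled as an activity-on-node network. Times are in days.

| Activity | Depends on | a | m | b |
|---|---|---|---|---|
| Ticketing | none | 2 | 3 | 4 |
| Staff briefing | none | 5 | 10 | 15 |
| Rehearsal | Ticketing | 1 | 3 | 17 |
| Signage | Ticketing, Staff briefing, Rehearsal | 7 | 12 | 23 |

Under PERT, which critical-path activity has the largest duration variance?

te_Ticketing = (2 + 4·3 + 4)/6 = 18/6 = 3; σ²_Ticketing = ((4−2)/6)² = 0.111
te_Staff briefing = (5 + 4·10 + 15)/6 = 60/6 = 10; σ²_Staff briefing = ((15−5)/6)² = 2.778
te_Rehearsal = (1 + 4·3 + 17)/6 = 30/6 = 5; σ²_Rehearsal = ((17−1)/6)² = 7.111
te_Signage = (7 + 4·12 + 23)/6 = 78/6 = 13; σ²_Signage = ((23−7)/6)² = 7.111

Forward pass:
ES_Ticketing = 0; EF_Ticketing = 3
ES_Staff briefing = 0; EF_Staff briefing = 10
ES_Rehearsal = 3; EF_Rehearsal = 3+5 = 8
ES_Signage = max(EF_Ticketing=3, EF_Staff briefing=10, EF_Rehearsal=8) = 10; EF_Signage = 10+13 = 23
Expected project duration μ = 23 days. Critical path: Staff briefing → Signage.

Variances on critical path: σ²_Staff briefing=2.778, σ²_Signage=7.111.
Largest is σ²_Signage = 7.111.

Signage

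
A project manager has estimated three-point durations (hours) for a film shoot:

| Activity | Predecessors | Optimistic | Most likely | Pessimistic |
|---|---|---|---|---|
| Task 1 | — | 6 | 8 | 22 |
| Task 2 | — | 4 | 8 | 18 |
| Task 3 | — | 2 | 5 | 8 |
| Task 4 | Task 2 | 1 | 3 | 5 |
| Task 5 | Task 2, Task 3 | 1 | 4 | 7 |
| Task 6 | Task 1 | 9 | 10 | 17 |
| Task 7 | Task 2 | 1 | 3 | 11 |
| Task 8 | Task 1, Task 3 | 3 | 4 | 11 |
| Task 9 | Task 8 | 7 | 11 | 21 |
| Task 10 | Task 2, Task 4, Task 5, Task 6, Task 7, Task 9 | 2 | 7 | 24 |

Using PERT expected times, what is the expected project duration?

36 hours

te_Task 1 = (6 + 4·8 + 22)/6 = 60/6 = 10
te_Task 2 = (4 + 4·8 + 18)/6 = 54/6 = 9
te_Task 3 = (2 + 4·5 + 8)/6 = 30/6 = 5
te_Task 4 = (1 + 4·3 + 5)/6 = 18/6 = 3
te_Task 5 = (1 + 4·4 + 7)/6 = 24/6 = 4
te_Task 6 = (9 + 4·10 + 17)/6 = 66/6 = 11
te_Task 7 = (1 + 4·3 + 11)/6 = 24/6 = 4
te_Task 8 = (3 + 4·4 + 11)/6 = 30/6 = 5
te_Task 9 = (7 + 4·11 + 21)/6 = 72/6 = 12
te_Task 10 = (2 + 4·7 + 24)/6 = 54/6 = 9

Forward pass:
ES_Task 1 = 0; EF_Task 1 = 10
ES_Task 2 = 0; EF_Task 2 = 9
ES_Task 3 = 0; EF_Task 3 = 5
ES_Task 4 = 9; EF_Task 4 = 9+3 = 12
ES_Task 5 = max(EF_Task 2=9, EF_Task 3=5) = 9; EF_Task 5 = 9+4 = 13
ES_Task 6 = 10; EF_Task 6 = 10+11 = 21
ES_Task 7 = 9; EF_Task 7 = 9+4 = 13
ES_Task 8 = max(EF_Task 1=10, EF_Task 3=5) = 10; EF_Task 8 = 10+5 = 15
ES_Task 9 = 15; EF_Task 9 = 15+12 = 27
ES_Task 10 = max(EF_Task 2=9, EF_Task 4=12, EF_Task 5=13, EF_Task 6=21, EF_Task 7=13, EF_Task 9=27) = 27; EF_Task 10 = 27+9 = 36
Expected project duration μ = 36 hours. Critical path: Task 1 → Task 8 → Task 9 → Task 10.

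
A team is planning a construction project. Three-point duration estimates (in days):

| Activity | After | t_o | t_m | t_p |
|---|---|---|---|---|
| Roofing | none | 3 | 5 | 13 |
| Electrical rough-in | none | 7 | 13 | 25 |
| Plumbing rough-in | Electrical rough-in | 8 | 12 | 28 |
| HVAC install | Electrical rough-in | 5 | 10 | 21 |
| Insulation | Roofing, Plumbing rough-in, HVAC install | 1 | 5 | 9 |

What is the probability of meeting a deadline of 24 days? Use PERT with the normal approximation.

0.027

te_Roofing = (3 + 4·5 + 13)/6 = 36/6 = 6; σ²_Roofing = ((13−3)/6)² = 2.778
te_Electrical rough-in = (7 + 4·13 + 25)/6 = 84/6 = 14; σ²_Electrical rough-in = ((25−7)/6)² = 9.000
te_Plumbing rough-in = (8 + 4·12 + 28)/6 = 84/6 = 14; σ²_Plumbing rough-in = ((28−8)/6)² = 11.111
te_HVAC install = (5 + 4·10 + 21)/6 = 66/6 = 11; σ²_HVAC install = ((21−5)/6)² = 7.111
te_Insulation = (1 + 4·5 + 9)/6 = 30/6 = 5; σ²_Insulation = ((9−1)/6)² = 1.778

Forward pass:
ES_Roofing = 0; EF_Roofing = 6
ES_Electrical rough-in = 0; EF_Electrical rough-in = 14
ES_Plumbing rough-in = 14; EF_Plumbing rough-in = 14+14 = 28
ES_HVAC install = 14; EF_HVAC install = 14+11 = 25
ES_Insulation = max(EF_Roofing=6, EF_Plumbing rough-in=28, EF_HVAC install=25) = 28; EF_Insulation = 28+5 = 33
Expected project duration μ = 33 days. Critical path: Electrical rough-in → Plumbing rough-in → Insulation.

Variance along critical path = 9.000 + 11.111 + 1.778 = 21.889; σ = √21.889 = 4.679 days.
Z = (24 − 33) / 4.679 = -1.924
P(T ≤ 24) = Φ(-1.924) ≈ 0.027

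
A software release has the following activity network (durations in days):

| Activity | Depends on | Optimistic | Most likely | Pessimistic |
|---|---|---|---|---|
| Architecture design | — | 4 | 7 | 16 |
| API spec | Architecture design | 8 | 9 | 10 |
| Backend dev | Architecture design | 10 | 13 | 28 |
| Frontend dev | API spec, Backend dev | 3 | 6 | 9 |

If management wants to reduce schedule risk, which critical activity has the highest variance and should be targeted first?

Backend dev

te_Architecture design = (4 + 4·7 + 16)/6 = 48/6 = 8; σ²_Architecture design = ((16−4)/6)² = 4.000
te_API spec = (8 + 4·9 + 10)/6 = 54/6 = 9; σ²_API spec = ((10−8)/6)² = 0.111
te_Backend dev = (10 + 4·13 + 28)/6 = 90/6 = 15; σ²_Backend dev = ((28−10)/6)² = 9.000
te_Frontend dev = (3 + 4·6 + 9)/6 = 36/6 = 6; σ²_Frontend dev = ((9−3)/6)² = 1.000

Forward pass:
ES_Architecture design = 0; EF_Architecture design = 8
ES_API spec = 8; EF_API spec = 8+9 = 17
ES_Backend dev = 8; EF_Backend dev = 8+15 = 23
ES_Frontend dev = max(EF_API spec=17, EF_Backend dev=23) = 23; EF_Frontend dev = 23+6 = 29
Expected project duration μ = 29 days. Critical path: Architecture design → Backend dev → Frontend dev.

Variances on critical path: σ²_Architecture design=4.000, σ²_Backend dev=9.000, σ²_Frontend dev=1.000.
Largest is σ²_Backend dev = 9.000.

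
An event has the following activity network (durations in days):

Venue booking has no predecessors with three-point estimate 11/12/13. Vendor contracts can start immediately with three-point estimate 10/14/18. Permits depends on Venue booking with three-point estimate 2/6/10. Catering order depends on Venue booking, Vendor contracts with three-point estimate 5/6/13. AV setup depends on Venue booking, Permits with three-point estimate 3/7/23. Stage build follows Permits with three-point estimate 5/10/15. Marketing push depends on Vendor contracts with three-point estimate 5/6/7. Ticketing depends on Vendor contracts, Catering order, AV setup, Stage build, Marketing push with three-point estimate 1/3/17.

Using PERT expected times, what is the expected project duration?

te_Venue booking = (11 + 4·12 + 13)/6 = 72/6 = 12
te_Vendor contracts = (10 + 4·14 + 18)/6 = 84/6 = 14
te_Permits = (2 + 4·6 + 10)/6 = 36/6 = 6
te_Catering order = (5 + 4·6 + 13)/6 = 42/6 = 7
te_AV setup = (3 + 4·7 + 23)/6 = 54/6 = 9
te_Stage build = (5 + 4·10 + 15)/6 = 60/6 = 10
te_Marketing push = (5 + 4·6 + 7)/6 = 36/6 = 6
te_Ticketing = (1 + 4·3 + 17)/6 = 30/6 = 5

Forward pass:
ES_Venue booking = 0; EF_Venue booking = 12
ES_Vendor contracts = 0; EF_Vendor contracts = 14
ES_Permits = 12; EF_Permits = 12+6 = 18
ES_Catering order = max(EF_Venue booking=12, EF_Vendor contracts=14) = 14; EF_Catering order = 14+7 = 21
ES_AV setup = max(EF_Venue booking=12, EF_Permits=18) = 18; EF_AV setup = 18+9 = 27
ES_Stage build = 18; EF_Stage build = 18+10 = 28
ES_Marketing push = 14; EF_Marketing push = 14+6 = 20
ES_Ticketing = max(EF_Vendor contracts=14, EF_Catering order=21, EF_AV setup=27, EF_Stage build=28, EF_Marketing push=20) = 28; EF_Ticketing = 28+5 = 33
Expected project duration μ = 33 days. Critical path: Venue booking → Permits → Stage build → Ticketing.

33 days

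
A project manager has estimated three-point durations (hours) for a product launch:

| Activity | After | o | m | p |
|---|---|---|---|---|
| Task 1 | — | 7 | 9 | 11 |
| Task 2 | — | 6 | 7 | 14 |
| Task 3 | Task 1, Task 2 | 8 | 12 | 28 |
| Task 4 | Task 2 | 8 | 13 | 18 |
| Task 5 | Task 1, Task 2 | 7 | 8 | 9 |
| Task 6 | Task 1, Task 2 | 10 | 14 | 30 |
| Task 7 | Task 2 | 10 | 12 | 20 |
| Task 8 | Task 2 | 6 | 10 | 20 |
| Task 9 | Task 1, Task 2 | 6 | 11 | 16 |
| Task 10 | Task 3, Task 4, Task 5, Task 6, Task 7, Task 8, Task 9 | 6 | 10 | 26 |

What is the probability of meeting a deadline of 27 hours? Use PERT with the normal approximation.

te_Task 1 = (7 + 4·9 + 11)/6 = 54/6 = 9; σ²_Task 1 = ((11−7)/6)² = 0.444
te_Task 2 = (6 + 4·7 + 14)/6 = 48/6 = 8; σ²_Task 2 = ((14−6)/6)² = 1.778
te_Task 3 = (8 + 4·12 + 28)/6 = 84/6 = 14; σ²_Task 3 = ((28−8)/6)² = 11.111
te_Task 4 = (8 + 4·13 + 18)/6 = 78/6 = 13; σ²_Task 4 = ((18−8)/6)² = 2.778
te_Task 5 = (7 + 4·8 + 9)/6 = 48/6 = 8; σ²_Task 5 = ((9−7)/6)² = 0.111
te_Task 6 = (10 + 4·14 + 30)/6 = 96/6 = 16; σ²_Task 6 = ((30−10)/6)² = 11.111
te_Task 7 = (10 + 4·12 + 20)/6 = 78/6 = 13; σ²_Task 7 = ((20−10)/6)² = 2.778
te_Task 8 = (6 + 4·10 + 20)/6 = 66/6 = 11; σ²_Task 8 = ((20−6)/6)² = 5.444
te_Task 9 = (6 + 4·11 + 16)/6 = 66/6 = 11; σ²_Task 9 = ((16−6)/6)² = 2.778
te_Task 10 = (6 + 4·10 + 26)/6 = 72/6 = 12; σ²_Task 10 = ((26−6)/6)² = 11.111

Forward pass:
ES_Task 1 = 0; EF_Task 1 = 9
ES_Task 2 = 0; EF_Task 2 = 8
ES_Task 3 = max(EF_Task 1=9, EF_Task 2=8) = 9; EF_Task 3 = 9+14 = 23
ES_Task 4 = 8; EF_Task 4 = 8+13 = 21
ES_Task 5 = max(EF_Task 1=9, EF_Task 2=8) = 9; EF_Task 5 = 9+8 = 17
ES_Task 6 = max(EF_Task 1=9, EF_Task 2=8) = 9; EF_Task 6 = 9+16 = 25
ES_Task 7 = 8; EF_Task 7 = 8+13 = 21
ES_Task 8 = 8; EF_Task 8 = 8+11 = 19
ES_Task 9 = max(EF_Task 1=9, EF_Task 2=8) = 9; EF_Task 9 = 9+11 = 20
ES_Task 10 = max(EF_Task 3=23, EF_Task 4=21, EF_Task 5=17, EF_Task 6=25, EF_Task 7=21, EF_Task 8=19, EF_Task 9=20) = 25; EF_Task 10 = 25+12 = 37
Expected project duration μ = 37 hours. Critical path: Task 1 → Task 6 → Task 10.

Variance along critical path = 0.444 + 11.111 + 11.111 = 22.667; σ = √22.667 = 4.761 hours.
Z = (27 − 37) / 4.761 = -2.100
P(T ≤ 27) = Φ(-2.100) ≈ 0.018

0.018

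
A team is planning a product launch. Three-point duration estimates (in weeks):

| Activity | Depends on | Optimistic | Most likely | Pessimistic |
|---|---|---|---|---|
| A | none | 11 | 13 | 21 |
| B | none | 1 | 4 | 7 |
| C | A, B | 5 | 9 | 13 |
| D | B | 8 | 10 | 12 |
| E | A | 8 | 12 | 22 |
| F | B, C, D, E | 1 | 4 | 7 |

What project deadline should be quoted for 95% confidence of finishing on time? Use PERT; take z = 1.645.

te_A = (11 + 4·13 + 21)/6 = 84/6 = 14; σ²_A = ((21−11)/6)² = 2.778
te_B = (1 + 4·4 + 7)/6 = 24/6 = 4; σ²_B = ((7−1)/6)² = 1.000
te_C = (5 + 4·9 + 13)/6 = 54/6 = 9; σ²_C = ((13−5)/6)² = 1.778
te_D = (8 + 4·10 + 12)/6 = 60/6 = 10; σ²_D = ((12−8)/6)² = 0.444
te_E = (8 + 4·12 + 22)/6 = 78/6 = 13; σ²_E = ((22−8)/6)² = 5.444
te_F = (1 + 4·4 + 7)/6 = 24/6 = 4; σ²_F = ((7−1)/6)² = 1.000

Forward pass:
ES_A = 0; EF_A = 14
ES_B = 0; EF_B = 4
ES_C = max(EF_A=14, EF_B=4) = 14; EF_C = 14+9 = 23
ES_D = 4; EF_D = 4+10 = 14
ES_E = 14; EF_E = 14+13 = 27
ES_F = max(EF_B=4, EF_C=23, EF_D=14, EF_E=27) = 27; EF_F = 27+4 = 31
Expected project duration μ = 31 weeks. Critical path: A → E → F.

Variance along critical path = 2.778 + 5.444 + 1.000 = 9.222; σ = 3.037 weeks.
D = μ + z·σ = 31 + 1.645·3.037 = 36.0 weeks

36.0 weeks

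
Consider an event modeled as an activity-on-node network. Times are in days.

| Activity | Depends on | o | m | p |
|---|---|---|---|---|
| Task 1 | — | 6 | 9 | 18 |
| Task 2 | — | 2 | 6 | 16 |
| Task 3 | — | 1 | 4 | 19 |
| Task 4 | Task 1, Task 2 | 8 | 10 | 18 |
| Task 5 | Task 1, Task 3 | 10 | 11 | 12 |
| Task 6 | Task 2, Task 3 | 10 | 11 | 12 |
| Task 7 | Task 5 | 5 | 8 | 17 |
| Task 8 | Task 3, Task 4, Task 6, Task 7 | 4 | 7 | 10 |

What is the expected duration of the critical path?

37 days

te_Task 1 = (6 + 4·9 + 18)/6 = 60/6 = 10
te_Task 2 = (2 + 4·6 + 16)/6 = 42/6 = 7
te_Task 3 = (1 + 4·4 + 19)/6 = 36/6 = 6
te_Task 4 = (8 + 4·10 + 18)/6 = 66/6 = 11
te_Task 5 = (10 + 4·11 + 12)/6 = 66/6 = 11
te_Task 6 = (10 + 4·11 + 12)/6 = 66/6 = 11
te_Task 7 = (5 + 4·8 + 17)/6 = 54/6 = 9
te_Task 8 = (4 + 4·7 + 10)/6 = 42/6 = 7

Forward pass:
ES_Task 1 = 0; EF_Task 1 = 10
ES_Task 2 = 0; EF_Task 2 = 7
ES_Task 3 = 0; EF_Task 3 = 6
ES_Task 4 = max(EF_Task 1=10, EF_Task 2=7) = 10; EF_Task 4 = 10+11 = 21
ES_Task 5 = max(EF_Task 1=10, EF_Task 3=6) = 10; EF_Task 5 = 10+11 = 21
ES_Task 6 = max(EF_Task 2=7, EF_Task 3=6) = 7; EF_Task 6 = 7+11 = 18
ES_Task 7 = 21; EF_Task 7 = 21+9 = 30
ES_Task 8 = max(EF_Task 3=6, EF_Task 4=21, EF_Task 6=18, EF_Task 7=30) = 30; EF_Task 8 = 30+7 = 37
Expected project duration μ = 37 days. Critical path: Task 1 → Task 5 → Task 7 → Task 8.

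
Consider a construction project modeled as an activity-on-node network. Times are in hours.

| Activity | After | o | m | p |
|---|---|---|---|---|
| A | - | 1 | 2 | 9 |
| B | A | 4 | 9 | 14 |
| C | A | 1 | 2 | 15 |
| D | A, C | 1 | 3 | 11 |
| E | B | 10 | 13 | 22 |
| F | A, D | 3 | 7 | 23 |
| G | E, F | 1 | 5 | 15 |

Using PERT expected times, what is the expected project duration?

32 hours

te_A = (1 + 4·2 + 9)/6 = 18/6 = 3
te_B = (4 + 4·9 + 14)/6 = 54/6 = 9
te_C = (1 + 4·2 + 15)/6 = 24/6 = 4
te_D = (1 + 4·3 + 11)/6 = 24/6 = 4
te_E = (10 + 4·13 + 22)/6 = 84/6 = 14
te_F = (3 + 4·7 + 23)/6 = 54/6 = 9
te_G = (1 + 4·5 + 15)/6 = 36/6 = 6

Forward pass:
ES_A = 0; EF_A = 3
ES_B = 3; EF_B = 3+9 = 12
ES_C = 3; EF_C = 3+4 = 7
ES_D = max(EF_A=3, EF_C=7) = 7; EF_D = 7+4 = 11
ES_E = 12; EF_E = 12+14 = 26
ES_F = max(EF_A=3, EF_D=11) = 11; EF_F = 11+9 = 20
ES_G = max(EF_E=26, EF_F=20) = 26; EF_G = 26+6 = 32
Expected project duration μ = 32 hours. Critical path: A → B → E → G.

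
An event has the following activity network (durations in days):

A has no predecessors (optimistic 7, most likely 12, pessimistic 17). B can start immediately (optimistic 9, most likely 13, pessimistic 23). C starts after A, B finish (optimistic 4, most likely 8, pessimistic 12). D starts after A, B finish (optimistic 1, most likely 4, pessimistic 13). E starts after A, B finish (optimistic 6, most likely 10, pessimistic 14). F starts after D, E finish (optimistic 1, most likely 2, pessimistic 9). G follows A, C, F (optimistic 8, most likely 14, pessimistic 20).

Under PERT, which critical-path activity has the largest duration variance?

te_A = (7 + 4·12 + 17)/6 = 72/6 = 12; σ²_A = ((17−7)/6)² = 2.778
te_B = (9 + 4·13 + 23)/6 = 84/6 = 14; σ²_B = ((23−9)/6)² = 5.444
te_C = (4 + 4·8 + 12)/6 = 48/6 = 8; σ²_C = ((12−4)/6)² = 1.778
te_D = (1 + 4·4 + 13)/6 = 30/6 = 5; σ²_D = ((13−1)/6)² = 4.000
te_E = (6 + 4·10 + 14)/6 = 60/6 = 10; σ²_E = ((14−6)/6)² = 1.778
te_F = (1 + 4·2 + 9)/6 = 18/6 = 3; σ²_F = ((9−1)/6)² = 1.778
te_G = (8 + 4·14 + 20)/6 = 84/6 = 14; σ²_G = ((20−8)/6)² = 4.000

Forward pass:
ES_A = 0; EF_A = 12
ES_B = 0; EF_B = 14
ES_C = max(EF_A=12, EF_B=14) = 14; EF_C = 14+8 = 22
ES_D = max(EF_A=12, EF_B=14) = 14; EF_D = 14+5 = 19
ES_E = max(EF_A=12, EF_B=14) = 14; EF_E = 14+10 = 24
ES_F = max(EF_D=19, EF_E=24) = 24; EF_F = 24+3 = 27
ES_G = max(EF_A=12, EF_C=22, EF_F=27) = 27; EF_G = 27+14 = 41
Expected project duration μ = 41 days. Critical path: B → E → F → G.

Variances on critical path: σ²_B=5.444, σ²_E=1.778, σ²_F=1.778, σ²_G=4.000.
Largest is σ²_B = 5.444.

B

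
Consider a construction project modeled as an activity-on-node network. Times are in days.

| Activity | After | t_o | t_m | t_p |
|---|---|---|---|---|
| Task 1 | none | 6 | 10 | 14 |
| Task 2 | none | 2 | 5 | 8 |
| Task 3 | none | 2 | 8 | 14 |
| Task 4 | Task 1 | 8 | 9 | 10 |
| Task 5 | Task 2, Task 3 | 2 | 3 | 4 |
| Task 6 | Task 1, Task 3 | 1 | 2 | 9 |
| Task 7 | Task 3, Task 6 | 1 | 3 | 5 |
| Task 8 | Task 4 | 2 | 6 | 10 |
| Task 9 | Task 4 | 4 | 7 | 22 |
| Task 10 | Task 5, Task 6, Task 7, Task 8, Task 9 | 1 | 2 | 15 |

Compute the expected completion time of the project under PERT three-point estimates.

32 days

te_Task 1 = (6 + 4·10 + 14)/6 = 60/6 = 10
te_Task 2 = (2 + 4·5 + 8)/6 = 30/6 = 5
te_Task 3 = (2 + 4·8 + 14)/6 = 48/6 = 8
te_Task 4 = (8 + 4·9 + 10)/6 = 54/6 = 9
te_Task 5 = (2 + 4·3 + 4)/6 = 18/6 = 3
te_Task 6 = (1 + 4·2 + 9)/6 = 18/6 = 3
te_Task 7 = (1 + 4·3 + 5)/6 = 18/6 = 3
te_Task 8 = (2 + 4·6 + 10)/6 = 36/6 = 6
te_Task 9 = (4 + 4·7 + 22)/6 = 54/6 = 9
te_Task 10 = (1 + 4·2 + 15)/6 = 24/6 = 4

Forward pass:
ES_Task 1 = 0; EF_Task 1 = 10
ES_Task 2 = 0; EF_Task 2 = 5
ES_Task 3 = 0; EF_Task 3 = 8
ES_Task 4 = 10; EF_Task 4 = 10+9 = 19
ES_Task 5 = max(EF_Task 2=5, EF_Task 3=8) = 8; EF_Task 5 = 8+3 = 11
ES_Task 6 = max(EF_Task 1=10, EF_Task 3=8) = 10; EF_Task 6 = 10+3 = 13
ES_Task 7 = max(EF_Task 3=8, EF_Task 6=13) = 13; EF_Task 7 = 13+3 = 16
ES_Task 8 = 19; EF_Task 8 = 19+6 = 25
ES_Task 9 = 19; EF_Task 9 = 19+9 = 28
ES_Task 10 = max(EF_Task 5=11, EF_Task 6=13, EF_Task 7=16, EF_Task 8=25, EF_Task 9=28) = 28; EF_Task 10 = 28+4 = 32
Expected project duration μ = 32 days. Critical path: Task 1 → Task 4 → Task 9 → Task 10.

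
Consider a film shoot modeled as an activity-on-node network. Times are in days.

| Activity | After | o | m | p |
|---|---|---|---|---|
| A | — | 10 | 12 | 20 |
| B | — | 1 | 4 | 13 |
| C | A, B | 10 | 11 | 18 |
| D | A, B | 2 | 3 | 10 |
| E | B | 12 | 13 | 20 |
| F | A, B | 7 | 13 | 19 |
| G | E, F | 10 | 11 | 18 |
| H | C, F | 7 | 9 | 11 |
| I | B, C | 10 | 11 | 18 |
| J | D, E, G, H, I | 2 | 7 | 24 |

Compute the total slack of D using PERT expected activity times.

te_A = (10 + 4·12 + 20)/6 = 78/6 = 13
te_B = (1 + 4·4 + 13)/6 = 30/6 = 5
te_C = (10 + 4·11 + 18)/6 = 72/6 = 12
te_D = (2 + 4·3 + 10)/6 = 24/6 = 4
te_E = (12 + 4·13 + 20)/6 = 84/6 = 14
te_F = (7 + 4·13 + 19)/6 = 78/6 = 13
te_G = (10 + 4·11 + 18)/6 = 72/6 = 12
te_H = (7 + 4·9 + 11)/6 = 54/6 = 9
te_I = (10 + 4·11 + 18)/6 = 72/6 = 12
te_J = (2 + 4·7 + 24)/6 = 54/6 = 9

Forward pass:
ES_A = 0; EF_A = 13
ES_B = 0; EF_B = 5
ES_C = max(EF_A=13, EF_B=5) = 13; EF_C = 13+12 = 25
ES_D = max(EF_A=13, EF_B=5) = 13; EF_D = 13+4 = 17
ES_E = 5; EF_E = 5+14 = 19
ES_F = max(EF_A=13, EF_B=5) = 13; EF_F = 13+13 = 26
ES_G = max(EF_E=19, EF_F=26) = 26; EF_G = 26+12 = 38
ES_H = max(EF_C=25, EF_F=26) = 26; EF_H = 26+9 = 35
ES_I = max(EF_B=5, EF_C=25) = 25; EF_I = 25+12 = 37
ES_J = max(EF_D=17, EF_E=19, EF_G=38, EF_H=35, EF_I=37) = 38; EF_J = 38+9 = 47
Expected project duration μ = 47 days. Critical path: A → F → G → J.

Backward pass:
LF_J = 47; LS_J = 47−9 = 38
LF_I = LS_J = 38; LS_I = 38−12 = 26
LF_H = LS_J = 38; LS_H = 38−9 = 29
LF_G = LS_J = 38; LS_G = 38−12 = 26
LF_F = min(LS_G=26, LS_H=29) = 26; LS_F = 26−13 = 13
LF_E = min(LS_G=26, LS_J=38) = 26; LS_E = 26−14 = 12
LF_D = LS_J = 38; LS_D = 38−4 = 34
LF_C = min(LS_H=29, LS_I=26) = 26; LS_C = 26−12 = 14
LF_B = min(LS_C=14, LS_D=34, LS_E=12, LS_F=13, LS_I=26) = 12; LS_B = 12−5 = 7
LF_A = min(LS_C=14, LS_D=34, LS_F=13) = 13; LS_A = 13−13 = 0
Slack_D = LS_D − ES_D = 34 − 13 = 21

21 days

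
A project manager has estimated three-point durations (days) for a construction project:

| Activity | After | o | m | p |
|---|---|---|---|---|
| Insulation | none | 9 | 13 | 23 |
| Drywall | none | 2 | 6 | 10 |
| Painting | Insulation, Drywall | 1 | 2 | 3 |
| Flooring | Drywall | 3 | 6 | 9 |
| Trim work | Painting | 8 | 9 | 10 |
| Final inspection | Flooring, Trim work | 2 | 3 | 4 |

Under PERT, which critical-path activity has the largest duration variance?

Insulation

te_Insulation = (9 + 4·13 + 23)/6 = 84/6 = 14; σ²_Insulation = ((23−9)/6)² = 5.444
te_Drywall = (2 + 4·6 + 10)/6 = 36/6 = 6; σ²_Drywall = ((10−2)/6)² = 1.778
te_Painting = (1 + 4·2 + 3)/6 = 12/6 = 2; σ²_Painting = ((3−1)/6)² = 0.111
te_Flooring = (3 + 4·6 + 9)/6 = 36/6 = 6; σ²_Flooring = ((9−3)/6)² = 1.000
te_Trim work = (8 + 4·9 + 10)/6 = 54/6 = 9; σ²_Trim work = ((10−8)/6)² = 0.111
te_Final inspection = (2 + 4·3 + 4)/6 = 18/6 = 3; σ²_Final inspection = ((4−2)/6)² = 0.111

Forward pass:
ES_Insulation = 0; EF_Insulation = 14
ES_Drywall = 0; EF_Drywall = 6
ES_Painting = max(EF_Insulation=14, EF_Drywall=6) = 14; EF_Painting = 14+2 = 16
ES_Flooring = 6; EF_Flooring = 6+6 = 12
ES_Trim work = 16; EF_Trim work = 16+9 = 25
ES_Final inspection = max(EF_Flooring=12, EF_Trim work=25) = 25; EF_Final inspection = 25+3 = 28
Expected project duration μ = 28 days. Critical path: Insulation → Painting → Trim work → Final inspection.

Variances on critical path: σ²_Insulation=5.444, σ²_Painting=0.111, σ²_Trim work=0.111, σ²_Final inspection=0.111.
Largest is σ²_Insulation = 5.444.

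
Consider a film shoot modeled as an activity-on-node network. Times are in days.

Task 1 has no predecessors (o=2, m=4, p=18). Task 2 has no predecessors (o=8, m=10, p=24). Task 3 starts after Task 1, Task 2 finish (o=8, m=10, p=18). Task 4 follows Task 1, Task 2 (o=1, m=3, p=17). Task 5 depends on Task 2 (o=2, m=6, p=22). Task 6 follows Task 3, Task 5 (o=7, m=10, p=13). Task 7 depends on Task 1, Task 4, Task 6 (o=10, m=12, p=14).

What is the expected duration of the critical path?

te_Task 1 = (2 + 4·4 + 18)/6 = 36/6 = 6
te_Task 2 = (8 + 4·10 + 24)/6 = 72/6 = 12
te_Task 3 = (8 + 4·10 + 18)/6 = 66/6 = 11
te_Task 4 = (1 + 4·3 + 17)/6 = 30/6 = 5
te_Task 5 = (2 + 4·6 + 22)/6 = 48/6 = 8
te_Task 6 = (7 + 4·10 + 13)/6 = 60/6 = 10
te_Task 7 = (10 + 4·12 + 14)/6 = 72/6 = 12

Forward pass:
ES_Task 1 = 0; EF_Task 1 = 6
ES_Task 2 = 0; EF_Task 2 = 12
ES_Task 3 = max(EF_Task 1=6, EF_Task 2=12) = 12; EF_Task 3 = 12+11 = 23
ES_Task 4 = max(EF_Task 1=6, EF_Task 2=12) = 12; EF_Task 4 = 12+5 = 17
ES_Task 5 = 12; EF_Task 5 = 12+8 = 20
ES_Task 6 = max(EF_Task 3=23, EF_Task 5=20) = 23; EF_Task 6 = 23+10 = 33
ES_Task 7 = max(EF_Task 1=6, EF_Task 4=17, EF_Task 6=33) = 33; EF_Task 7 = 33+12 = 45
Expected project duration μ = 45 days. Critical path: Task 2 → Task 3 → Task 6 → Task 7.

45 days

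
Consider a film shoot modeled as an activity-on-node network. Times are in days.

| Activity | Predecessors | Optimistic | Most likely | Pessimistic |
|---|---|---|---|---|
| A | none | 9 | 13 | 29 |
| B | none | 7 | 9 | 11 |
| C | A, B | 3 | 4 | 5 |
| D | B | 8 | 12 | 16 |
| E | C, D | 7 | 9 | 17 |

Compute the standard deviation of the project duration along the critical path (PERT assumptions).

2.24 days

te_A = (9 + 4·13 + 29)/6 = 90/6 = 15; σ²_A = ((29−9)/6)² = 11.111
te_B = (7 + 4·9 + 11)/6 = 54/6 = 9; σ²_B = ((11−7)/6)² = 0.444
te_C = (3 + 4·4 + 5)/6 = 24/6 = 4; σ²_C = ((5−3)/6)² = 0.111
te_D = (8 + 4·12 + 16)/6 = 72/6 = 12; σ²_D = ((16−8)/6)² = 1.778
te_E = (7 + 4·9 + 17)/6 = 60/6 = 10; σ²_E = ((17−7)/6)² = 2.778

Forward pass:
ES_A = 0; EF_A = 15
ES_B = 0; EF_B = 9
ES_C = max(EF_A=15, EF_B=9) = 15; EF_C = 15+4 = 19
ES_D = 9; EF_D = 9+12 = 21
ES_E = max(EF_C=19, EF_D=21) = 21; EF_E = 21+10 = 31
Expected project duration μ = 31 days. Critical path: B → D → E.

Variance along critical path = 0.444 + 1.778 + 2.778 = 5.000
σ = √5.000 = 2.236 days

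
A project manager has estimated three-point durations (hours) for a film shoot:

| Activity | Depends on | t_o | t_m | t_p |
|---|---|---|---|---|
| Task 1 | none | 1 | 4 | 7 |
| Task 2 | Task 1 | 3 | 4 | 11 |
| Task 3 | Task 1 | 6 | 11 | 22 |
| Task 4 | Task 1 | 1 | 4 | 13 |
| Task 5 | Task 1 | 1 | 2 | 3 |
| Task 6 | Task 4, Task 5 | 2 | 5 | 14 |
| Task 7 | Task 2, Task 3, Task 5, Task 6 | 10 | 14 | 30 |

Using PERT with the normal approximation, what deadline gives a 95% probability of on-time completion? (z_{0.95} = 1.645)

te_Task 1 = (1 + 4·4 + 7)/6 = 24/6 = 4; σ²_Task 1 = ((7−1)/6)² = 1.000
te_Task 2 = (3 + 4·4 + 11)/6 = 30/6 = 5; σ²_Task 2 = ((11−3)/6)² = 1.778
te_Task 3 = (6 + 4·11 + 22)/6 = 72/6 = 12; σ²_Task 3 = ((22−6)/6)² = 7.111
te_Task 4 = (1 + 4·4 + 13)/6 = 30/6 = 5; σ²_Task 4 = ((13−1)/6)² = 4.000
te_Task 5 = (1 + 4·2 + 3)/6 = 12/6 = 2; σ²_Task 5 = ((3−1)/6)² = 0.111
te_Task 6 = (2 + 4·5 + 14)/6 = 36/6 = 6; σ²_Task 6 = ((14−2)/6)² = 4.000
te_Task 7 = (10 + 4·14 + 30)/6 = 96/6 = 16; σ²_Task 7 = ((30−10)/6)² = 11.111

Forward pass:
ES_Task 1 = 0; EF_Task 1 = 4
ES_Task 2 = 4; EF_Task 2 = 4+5 = 9
ES_Task 3 = 4; EF_Task 3 = 4+12 = 16
ES_Task 4 = 4; EF_Task 4 = 4+5 = 9
ES_Task 5 = 4; EF_Task 5 = 4+2 = 6
ES_Task 6 = max(EF_Task 4=9, EF_Task 5=6) = 9; EF_Task 6 = 9+6 = 15
ES_Task 7 = max(EF_Task 2=9, EF_Task 3=16, EF_Task 5=6, EF_Task 6=15) = 16; EF_Task 7 = 16+16 = 32
Expected project duration μ = 32 hours. Critical path: Task 1 → Task 3 → Task 7.

Variance along critical path = 1.000 + 7.111 + 11.111 = 19.222; σ = 4.384 hours.
D = μ + z·σ = 32 + 1.645·4.384 = 39.2 hours

39.2 hours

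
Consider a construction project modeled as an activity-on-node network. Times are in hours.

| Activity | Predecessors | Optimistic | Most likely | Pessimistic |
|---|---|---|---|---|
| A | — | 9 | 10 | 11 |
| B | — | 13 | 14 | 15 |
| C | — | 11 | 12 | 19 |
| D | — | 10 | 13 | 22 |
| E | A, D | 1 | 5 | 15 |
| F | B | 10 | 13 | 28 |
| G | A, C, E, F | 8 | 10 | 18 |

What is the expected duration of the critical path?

te_A = (9 + 4·10 + 11)/6 = 60/6 = 10
te_B = (13 + 4·14 + 15)/6 = 84/6 = 14
te_C = (11 + 4·12 + 19)/6 = 78/6 = 13
te_D = (10 + 4·13 + 22)/6 = 84/6 = 14
te_E = (1 + 4·5 + 15)/6 = 36/6 = 6
te_F = (10 + 4·13 + 28)/6 = 90/6 = 15
te_G = (8 + 4·10 + 18)/6 = 66/6 = 11

Forward pass:
ES_A = 0; EF_A = 10
ES_B = 0; EF_B = 14
ES_C = 0; EF_C = 13
ES_D = 0; EF_D = 14
ES_E = max(EF_A=10, EF_D=14) = 14; EF_E = 14+6 = 20
ES_F = 14; EF_F = 14+15 = 29
ES_G = max(EF_A=10, EF_C=13, EF_E=20, EF_F=29) = 29; EF_G = 29+11 = 40
Expected project duration μ = 40 hours. Critical path: B → F → G.

40 hours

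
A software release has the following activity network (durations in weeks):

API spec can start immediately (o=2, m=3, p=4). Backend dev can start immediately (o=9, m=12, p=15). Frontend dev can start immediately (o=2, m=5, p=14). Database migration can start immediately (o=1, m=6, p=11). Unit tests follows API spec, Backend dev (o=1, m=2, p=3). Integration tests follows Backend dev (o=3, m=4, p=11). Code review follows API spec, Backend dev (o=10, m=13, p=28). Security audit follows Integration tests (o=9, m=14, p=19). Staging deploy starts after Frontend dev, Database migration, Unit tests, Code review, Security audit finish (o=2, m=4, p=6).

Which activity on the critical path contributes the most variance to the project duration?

te_API spec = (2 + 4·3 + 4)/6 = 18/6 = 3; σ²_API spec = ((4−2)/6)² = 0.111
te_Backend dev = (9 + 4·12 + 15)/6 = 72/6 = 12; σ²_Backend dev = ((15−9)/6)² = 1.000
te_Frontend dev = (2 + 4·5 + 14)/6 = 36/6 = 6; σ²_Frontend dev = ((14−2)/6)² = 4.000
te_Database migration = (1 + 4·6 + 11)/6 = 36/6 = 6; σ²_Database migration = ((11−1)/6)² = 2.778
te_Unit tests = (1 + 4·2 + 3)/6 = 12/6 = 2; σ²_Unit tests = ((3−1)/6)² = 0.111
te_Integration tests = (3 + 4·4 + 11)/6 = 30/6 = 5; σ²_Integration tests = ((11−3)/6)² = 1.778
te_Code review = (10 + 4·13 + 28)/6 = 90/6 = 15; σ²_Code review = ((28−10)/6)² = 9.000
te_Security audit = (9 + 4·14 + 19)/6 = 84/6 = 14; σ²_Security audit = ((19−9)/6)² = 2.778
te_Staging deploy = (2 + 4·4 + 6)/6 = 24/6 = 4; σ²_Staging deploy = ((6−2)/6)² = 0.444

Forward pass:
ES_API spec = 0; EF_API spec = 3
ES_Backend dev = 0; EF_Backend dev = 12
ES_Frontend dev = 0; EF_Frontend dev = 6
ES_Database migration = 0; EF_Database migration = 6
ES_Unit tests = max(EF_API spec=3, EF_Backend dev=12) = 12; EF_Unit tests = 12+2 = 14
ES_Integration tests = 12; EF_Integration tests = 12+5 = 17
ES_Code review = max(EF_API spec=3, EF_Backend dev=12) = 12; EF_Code review = 12+15 = 27
ES_Security audit = 17; EF_Security audit = 17+14 = 31
ES_Staging deploy = max(EF_Frontend dev=6, EF_Database migration=6, EF_Unit tests=14, EF_Code review=27, EF_Security audit=31) = 31; EF_Staging deploy = 31+4 = 35
Expected project duration μ = 35 weeks. Critical path: Backend dev → Integration tests → Security audit → Staging deploy.

Variances on critical path: σ²_Backend dev=1.000, σ²_Integration tests=1.778, σ²_Security audit=2.778, σ²_Staging deploy=0.444.
Largest is σ²_Security audit = 2.778.

Security audit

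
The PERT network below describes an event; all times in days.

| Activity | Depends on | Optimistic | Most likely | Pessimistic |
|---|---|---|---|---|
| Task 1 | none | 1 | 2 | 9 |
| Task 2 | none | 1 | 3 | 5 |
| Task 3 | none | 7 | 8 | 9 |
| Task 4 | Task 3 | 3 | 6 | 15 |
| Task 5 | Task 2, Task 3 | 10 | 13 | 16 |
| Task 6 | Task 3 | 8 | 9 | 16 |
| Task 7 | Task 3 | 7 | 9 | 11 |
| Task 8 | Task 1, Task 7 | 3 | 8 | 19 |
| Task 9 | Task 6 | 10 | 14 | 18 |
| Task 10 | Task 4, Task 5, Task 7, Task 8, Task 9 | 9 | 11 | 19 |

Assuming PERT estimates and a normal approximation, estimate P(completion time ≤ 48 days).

0.942

te_Task 1 = (1 + 4·2 + 9)/6 = 18/6 = 3; σ²_Task 1 = ((9−1)/6)² = 1.778
te_Task 2 = (1 + 4·3 + 5)/6 = 18/6 = 3; σ²_Task 2 = ((5−1)/6)² = 0.444
te_Task 3 = (7 + 4·8 + 9)/6 = 48/6 = 8; σ²_Task 3 = ((9−7)/6)² = 0.111
te_Task 4 = (3 + 4·6 + 15)/6 = 42/6 = 7; σ²_Task 4 = ((15−3)/6)² = 4.000
te_Task 5 = (10 + 4·13 + 16)/6 = 78/6 = 13; σ²_Task 5 = ((16−10)/6)² = 1.000
te_Task 6 = (8 + 4·9 + 16)/6 = 60/6 = 10; σ²_Task 6 = ((16−8)/6)² = 1.778
te_Task 7 = (7 + 4·9 + 11)/6 = 54/6 = 9; σ²_Task 7 = ((11−7)/6)² = 0.444
te_Task 8 = (3 + 4·8 + 19)/6 = 54/6 = 9; σ²_Task 8 = ((19−3)/6)² = 7.111
te_Task 9 = (10 + 4·14 + 18)/6 = 84/6 = 14; σ²_Task 9 = ((18−10)/6)² = 1.778
te_Task 10 = (9 + 4·11 + 19)/6 = 72/6 = 12; σ²_Task 10 = ((19−9)/6)² = 2.778

Forward pass:
ES_Task 1 = 0; EF_Task 1 = 3
ES_Task 2 = 0; EF_Task 2 = 3
ES_Task 3 = 0; EF_Task 3 = 8
ES_Task 4 = 8; EF_Task 4 = 8+7 = 15
ES_Task 5 = max(EF_Task 2=3, EF_Task 3=8) = 8; EF_Task 5 = 8+13 = 21
ES_Task 6 = 8; EF_Task 6 = 8+10 = 18
ES_Task 7 = 8; EF_Task 7 = 8+9 = 17
ES_Task 8 = max(EF_Task 1=3, EF_Task 7=17) = 17; EF_Task 8 = 17+9 = 26
ES_Task 9 = 18; EF_Task 9 = 18+14 = 32
ES_Task 10 = max(EF_Task 4=15, EF_Task 5=21, EF_Task 7=17, EF_Task 8=26, EF_Task 9=32) = 32; EF_Task 10 = 32+12 = 44
Expected project duration μ = 44 days. Critical path: Task 3 → Task 6 → Task 9 → Task 10.

Variance along critical path = 0.111 + 1.778 + 1.778 + 2.778 = 6.444; σ = √6.444 = 2.539 days.
Z = (48 − 44) / 2.539 = 1.576
P(T ≤ 48) = Φ(1.576) ≈ 0.942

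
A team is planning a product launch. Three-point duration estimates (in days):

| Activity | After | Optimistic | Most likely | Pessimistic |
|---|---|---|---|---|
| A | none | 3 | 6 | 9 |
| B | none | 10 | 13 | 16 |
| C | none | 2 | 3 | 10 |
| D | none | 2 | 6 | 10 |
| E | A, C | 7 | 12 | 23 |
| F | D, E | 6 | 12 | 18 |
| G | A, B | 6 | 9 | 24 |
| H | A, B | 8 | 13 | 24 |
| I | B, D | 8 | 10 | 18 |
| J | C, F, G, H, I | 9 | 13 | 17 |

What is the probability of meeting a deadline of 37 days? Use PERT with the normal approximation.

te_A = (3 + 4·6 + 9)/6 = 36/6 = 6; σ²_A = ((9−3)/6)² = 1.000
te_B = (10 + 4·13 + 16)/6 = 78/6 = 13; σ²_B = ((16−10)/6)² = 1.000
te_C = (2 + 4·3 + 10)/6 = 24/6 = 4; σ²_C = ((10−2)/6)² = 1.778
te_D = (2 + 4·6 + 10)/6 = 36/6 = 6; σ²_D = ((10−2)/6)² = 1.778
te_E = (7 + 4·12 + 23)/6 = 78/6 = 13; σ²_E = ((23−7)/6)² = 7.111
te_F = (6 + 4·12 + 18)/6 = 72/6 = 12; σ²_F = ((18−6)/6)² = 4.000
te_G = (6 + 4·9 + 24)/6 = 66/6 = 11; σ²_G = ((24−6)/6)² = 9.000
te_H = (8 + 4·13 + 24)/6 = 84/6 = 14; σ²_H = ((24−8)/6)² = 7.111
te_I = (8 + 4·10 + 18)/6 = 66/6 = 11; σ²_I = ((18−8)/6)² = 2.778
te_J = (9 + 4·13 + 17)/6 = 78/6 = 13; σ²_J = ((17−9)/6)² = 1.778

Forward pass:
ES_A = 0; EF_A = 6
ES_B = 0; EF_B = 13
ES_C = 0; EF_C = 4
ES_D = 0; EF_D = 6
ES_E = max(EF_A=6, EF_C=4) = 6; EF_E = 6+13 = 19
ES_F = max(EF_D=6, EF_E=19) = 19; EF_F = 19+12 = 31
ES_G = max(EF_A=6, EF_B=13) = 13; EF_G = 13+11 = 24
ES_H = max(EF_A=6, EF_B=13) = 13; EF_H = 13+14 = 27
ES_I = max(EF_B=13, EF_D=6) = 13; EF_I = 13+11 = 24
ES_J = max(EF_C=4, EF_F=31, EF_G=24, EF_H=27, EF_I=24) = 31; EF_J = 31+13 = 44
Expected project duration μ = 44 days. Critical path: A → E → F → J.

Variance along critical path = 1.000 + 7.111 + 4.000 + 1.778 = 13.889; σ = √13.889 = 3.727 days.
Z = (37 − 44) / 3.727 = -1.878
P(T ≤ 37) = Φ(-1.878) ≈ 0.030

0.030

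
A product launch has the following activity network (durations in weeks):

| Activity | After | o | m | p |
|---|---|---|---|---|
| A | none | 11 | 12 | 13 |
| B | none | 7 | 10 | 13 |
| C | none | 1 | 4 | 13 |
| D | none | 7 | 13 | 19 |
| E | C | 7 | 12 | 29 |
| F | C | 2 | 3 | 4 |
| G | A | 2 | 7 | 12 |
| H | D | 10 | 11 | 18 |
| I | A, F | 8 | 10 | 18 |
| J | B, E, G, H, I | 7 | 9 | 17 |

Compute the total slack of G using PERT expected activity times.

te_A = (11 + 4·12 + 13)/6 = 72/6 = 12
te_B = (7 + 4·10 + 13)/6 = 60/6 = 10
te_C = (1 + 4·4 + 13)/6 = 30/6 = 5
te_D = (7 + 4·13 + 19)/6 = 78/6 = 13
te_E = (7 + 4·12 + 29)/6 = 84/6 = 14
te_F = (2 + 4·3 + 4)/6 = 18/6 = 3
te_G = (2 + 4·7 + 12)/6 = 42/6 = 7
te_H = (10 + 4·11 + 18)/6 = 72/6 = 12
te_I = (8 + 4·10 + 18)/6 = 66/6 = 11
te_J = (7 + 4·9 + 17)/6 = 60/6 = 10

Forward pass:
ES_A = 0; EF_A = 12
ES_B = 0; EF_B = 10
ES_C = 0; EF_C = 5
ES_D = 0; EF_D = 13
ES_E = 5; EF_E = 5+14 = 19
ES_F = 5; EF_F = 5+3 = 8
ES_G = 12; EF_G = 12+7 = 19
ES_H = 13; EF_H = 13+12 = 25
ES_I = max(EF_A=12, EF_F=8) = 12; EF_I = 12+11 = 23
ES_J = max(EF_B=10, EF_E=19, EF_G=19, EF_H=25, EF_I=23) = 25; EF_J = 25+10 = 35
Expected project duration μ = 35 weeks. Critical path: D → H → J.

Backward pass:
LF_J = 35; LS_J = 35−10 = 25
LF_I = LS_J = 25; LS_I = 25−11 = 14
LF_H = LS_J = 25; LS_H = 25−12 = 13
LF_G = LS_J = 25; LS_G = 25−7 = 18
LF_F = LS_I = 14; LS_F = 14−3 = 11
LF_E = LS_J = 25; LS_E = 25−14 = 11
LF_D = LS_H = 13; LS_D = 13−13 = 0
LF_C = min(LS_E=11, LS_F=11) = 11; LS_C = 11−5 = 6
LF_B = LS_J = 25; LS_B = 25−10 = 15
LF_A = min(LS_G=18, LS_I=14) = 14; LS_A = 14−12 = 2
Slack_G = LS_G − ES_G = 18 − 12 = 6

6 weeks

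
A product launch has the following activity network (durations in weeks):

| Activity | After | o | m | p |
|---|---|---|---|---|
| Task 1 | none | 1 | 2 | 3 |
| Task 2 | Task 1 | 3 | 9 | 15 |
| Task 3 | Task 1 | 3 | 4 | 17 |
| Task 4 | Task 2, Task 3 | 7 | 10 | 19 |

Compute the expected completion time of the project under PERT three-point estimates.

22 weeks

te_Task 1 = (1 + 4·2 + 3)/6 = 12/6 = 2
te_Task 2 = (3 + 4·9 + 15)/6 = 54/6 = 9
te_Task 3 = (3 + 4·4 + 17)/6 = 36/6 = 6
te_Task 4 = (7 + 4·10 + 19)/6 = 66/6 = 11

Forward pass:
ES_Task 1 = 0; EF_Task 1 = 2
ES_Task 2 = 2; EF_Task 2 = 2+9 = 11
ES_Task 3 = 2; EF_Task 3 = 2+6 = 8
ES_Task 4 = max(EF_Task 2=11, EF_Task 3=8) = 11; EF_Task 4 = 11+11 = 22
Expected project duration μ = 22 weeks. Critical path: Task 1 → Task 2 → Task 4.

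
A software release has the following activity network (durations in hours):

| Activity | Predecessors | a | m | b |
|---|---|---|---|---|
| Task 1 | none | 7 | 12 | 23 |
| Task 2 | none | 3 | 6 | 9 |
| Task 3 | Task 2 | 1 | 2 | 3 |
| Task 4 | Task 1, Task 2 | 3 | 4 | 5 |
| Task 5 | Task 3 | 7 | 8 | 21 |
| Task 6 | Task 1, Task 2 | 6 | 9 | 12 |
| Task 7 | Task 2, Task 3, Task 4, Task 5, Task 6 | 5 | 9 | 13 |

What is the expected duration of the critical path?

31 hours

te_Task 1 = (7 + 4·12 + 23)/6 = 78/6 = 13
te_Task 2 = (3 + 4·6 + 9)/6 = 36/6 = 6
te_Task 3 = (1 + 4·2 + 3)/6 = 12/6 = 2
te_Task 4 = (3 + 4·4 + 5)/6 = 24/6 = 4
te_Task 5 = (7 + 4·8 + 21)/6 = 60/6 = 10
te_Task 6 = (6 + 4·9 + 12)/6 = 54/6 = 9
te_Task 7 = (5 + 4·9 + 13)/6 = 54/6 = 9

Forward pass:
ES_Task 1 = 0; EF_Task 1 = 13
ES_Task 2 = 0; EF_Task 2 = 6
ES_Task 3 = 6; EF_Task 3 = 6+2 = 8
ES_Task 4 = max(EF_Task 1=13, EF_Task 2=6) = 13; EF_Task 4 = 13+4 = 17
ES_Task 5 = 8; EF_Task 5 = 8+10 = 18
ES_Task 6 = max(EF_Task 1=13, EF_Task 2=6) = 13; EF_Task 6 = 13+9 = 22
ES_Task 7 = max(EF_Task 2=6, EF_Task 3=8, EF_Task 4=17, EF_Task 5=18, EF_Task 6=22) = 22; EF_Task 7 = 22+9 = 31
Expected project duration μ = 31 hours. Critical path: Task 1 → Task 6 → Task 7.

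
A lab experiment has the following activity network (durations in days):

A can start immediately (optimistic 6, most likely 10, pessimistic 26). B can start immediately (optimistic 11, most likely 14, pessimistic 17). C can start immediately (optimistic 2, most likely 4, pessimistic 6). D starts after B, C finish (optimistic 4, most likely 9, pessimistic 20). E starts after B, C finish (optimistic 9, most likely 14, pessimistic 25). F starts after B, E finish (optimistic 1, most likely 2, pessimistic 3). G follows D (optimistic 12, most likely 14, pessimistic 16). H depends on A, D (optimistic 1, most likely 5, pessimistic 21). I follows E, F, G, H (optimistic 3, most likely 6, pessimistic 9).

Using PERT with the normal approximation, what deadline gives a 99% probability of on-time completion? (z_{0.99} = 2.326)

51.2 days

te_A = (6 + 4·10 + 26)/6 = 72/6 = 12; σ²_A = ((26−6)/6)² = 11.111
te_B = (11 + 4·14 + 17)/6 = 84/6 = 14; σ²_B = ((17−11)/6)² = 1.000
te_C = (2 + 4·4 + 6)/6 = 24/6 = 4; σ²_C = ((6−2)/6)² = 0.444
te_D = (4 + 4·9 + 20)/6 = 60/6 = 10; σ²_D = ((20−4)/6)² = 7.111
te_E = (9 + 4·14 + 25)/6 = 90/6 = 15; σ²_E = ((25−9)/6)² = 7.111
te_F = (1 + 4·2 + 3)/6 = 12/6 = 2; σ²_F = ((3−1)/6)² = 0.111
te_G = (12 + 4·14 + 16)/6 = 84/6 = 14; σ²_G = ((16−12)/6)² = 0.444
te_H = (1 + 4·5 + 21)/6 = 42/6 = 7; σ²_H = ((21−1)/6)² = 11.111
te_I = (3 + 4·6 + 9)/6 = 36/6 = 6; σ²_I = ((9−3)/6)² = 1.000

Forward pass:
ES_A = 0; EF_A = 12
ES_B = 0; EF_B = 14
ES_C = 0; EF_C = 4
ES_D = max(EF_B=14, EF_C=4) = 14; EF_D = 14+10 = 24
ES_E = max(EF_B=14, EF_C=4) = 14; EF_E = 14+15 = 29
ES_F = max(EF_B=14, EF_E=29) = 29; EF_F = 29+2 = 31
ES_G = 24; EF_G = 24+14 = 38
ES_H = max(EF_A=12, EF_D=24) = 24; EF_H = 24+7 = 31
ES_I = max(EF_E=29, EF_F=31, EF_G=38, EF_H=31) = 38; EF_I = 38+6 = 44
Expected project duration μ = 44 days. Critical path: B → D → G → I.

Variance along critical path = 1.000 + 7.111 + 0.444 + 1.000 = 9.556; σ = 3.091 days.
D = μ + z·σ = 44 + 2.326·3.091 = 51.2 days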